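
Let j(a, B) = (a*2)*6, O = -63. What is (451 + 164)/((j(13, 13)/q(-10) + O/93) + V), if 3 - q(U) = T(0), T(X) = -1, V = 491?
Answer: 19065/16409 ≈ 1.1619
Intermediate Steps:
q(U) = 4 (q(U) = 3 - 1*(-1) = 3 + 1 = 4)
j(a, B) = 12*a (j(a, B) = (2*a)*6 = 12*a)
(451 + 164)/((j(13, 13)/q(-10) + O/93) + V) = (451 + 164)/(((12*13)/4 - 63/93) + 491) = 615/((156*(¼) - 63*1/93) + 491) = 615/((39 - 21/31) + 491) = 615/(1188/31 + 491) = 615/(16409/31) = 615*(31/16409) = 19065/16409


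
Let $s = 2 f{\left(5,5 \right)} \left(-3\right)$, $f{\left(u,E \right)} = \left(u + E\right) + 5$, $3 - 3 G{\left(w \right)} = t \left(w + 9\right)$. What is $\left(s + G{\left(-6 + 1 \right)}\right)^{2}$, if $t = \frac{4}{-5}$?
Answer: $\frac{1739761}{225} \approx 7732.3$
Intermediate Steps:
$t = - \frac{4}{5}$ ($t = 4 \left(- \frac{1}{5}\right) = - \frac{4}{5} \approx -0.8$)
$G{\left(w \right)} = \frac{17}{5} + \frac{4 w}{15}$ ($G{\left(w \right)} = 1 - \frac{\left(- \frac{4}{5}\right) \left(w + 9\right)}{3} = 1 - \frac{\left(- \frac{4}{5}\right) \left(9 + w\right)}{3} = 1 - \frac{- \frac{36}{5} - \frac{4 w}{5}}{3} = 1 + \left(\frac{12}{5} + \frac{4 w}{15}\right) = \frac{17}{5} + \frac{4 w}{15}$)
$f{\left(u,E \right)} = 5 + E + u$ ($f{\left(u,E \right)} = \left(E + u\right) + 5 = 5 + E + u$)
$s = -90$ ($s = 2 \left(5 + 5 + 5\right) \left(-3\right) = 2 \cdot 15 \left(-3\right) = 30 \left(-3\right) = -90$)
$\left(s + G{\left(-6 + 1 \right)}\right)^{2} = \left(-90 + \left(\frac{17}{5} + \frac{4 \left(-6 + 1\right)}{15}\right)\right)^{2} = \left(-90 + \left(\frac{17}{5} + \frac{4}{15} \left(-5\right)\right)\right)^{2} = \left(-90 + \left(\frac{17}{5} - \frac{4}{3}\right)\right)^{2} = \left(-90 + \frac{31}{15}\right)^{2} = \left(- \frac{1319}{15}\right)^{2} = \frac{1739761}{225}$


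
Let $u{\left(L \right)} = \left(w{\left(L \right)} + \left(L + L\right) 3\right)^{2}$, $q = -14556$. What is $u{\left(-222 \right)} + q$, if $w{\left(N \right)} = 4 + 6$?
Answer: $1733128$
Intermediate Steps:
$w{\left(N \right)} = 10$
$u{\left(L \right)} = \left(10 + 6 L\right)^{2}$ ($u{\left(L \right)} = \left(10 + \left(L + L\right) 3\right)^{2} = \left(10 + 2 L 3\right)^{2} = \left(10 + 6 L\right)^{2}$)
$u{\left(-222 \right)} + q = 4 \left(5 + 3 \left(-222\right)\right)^{2} - 14556 = 4 \left(5 - 666\right)^{2} - 14556 = 4 \left(-661\right)^{2} - 14556 = 4 \cdot 436921 - 14556 = 1747684 - 14556 = 1733128$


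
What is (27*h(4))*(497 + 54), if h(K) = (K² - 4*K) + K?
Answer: 59508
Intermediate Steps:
h(K) = K² - 3*K
(27*h(4))*(497 + 54) = (27*(4*(-3 + 4)))*(497 + 54) = (27*(4*1))*551 = (27*4)*551 = 108*551 = 59508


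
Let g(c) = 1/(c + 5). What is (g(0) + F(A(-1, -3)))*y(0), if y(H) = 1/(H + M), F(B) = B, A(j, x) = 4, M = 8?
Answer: 21/40 ≈ 0.52500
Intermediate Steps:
g(c) = 1/(5 + c)
y(H) = 1/(8 + H) (y(H) = 1/(H + 8) = 1/(8 + H))
(g(0) + F(A(-1, -3)))*y(0) = (1/(5 + 0) + 4)/(8 + 0) = (1/5 + 4)/8 = (⅕ + 4)*(⅛) = (21/5)*(⅛) = 21/40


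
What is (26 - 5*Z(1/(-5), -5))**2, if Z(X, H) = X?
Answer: 729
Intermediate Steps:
(26 - 5*Z(1/(-5), -5))**2 = (26 - 5/(-5))**2 = (26 - 5*(-1/5))**2 = (26 + 1)**2 = 27**2 = 729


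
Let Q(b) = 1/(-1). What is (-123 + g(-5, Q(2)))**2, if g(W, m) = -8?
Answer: 17161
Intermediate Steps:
Q(b) = -1
(-123 + g(-5, Q(2)))**2 = (-123 - 8)**2 = (-131)**2 = 17161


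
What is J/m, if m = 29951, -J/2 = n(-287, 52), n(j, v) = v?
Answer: -104/29951 ≈ -0.0034723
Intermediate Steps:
J = -104 (J = -2*52 = -104)
J/m = -104/29951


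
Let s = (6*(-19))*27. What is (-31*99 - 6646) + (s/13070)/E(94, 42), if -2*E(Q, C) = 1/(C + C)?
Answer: -63228973/6535 ≈ -9675.4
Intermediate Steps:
E(Q, C) = -1/(4*C) (E(Q, C) = -1/(2*(C + C)) = -1/(2*C)/2 = -1/(4*C))
s = -3078 (s = -114*27 = -3078)
(-31*99 - 6646) + (s/13070)/E(94, 42) = (-31*99 - 6646) + (-3078/13070)/((-1/4/42)) = (-3069 - 6646) + (-3078*1/13070)/((-1/4*1/42)) = -9715 - 1539/(6535*(-1/168)) = -9715 - 1539/6535*(-168) = -9715 + 258552/6535 = -63228973/6535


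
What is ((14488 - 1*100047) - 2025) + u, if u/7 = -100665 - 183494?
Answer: -2076697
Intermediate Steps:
u = -1989113 (u = 7*(-100665 - 183494) = 7*(-284159) = -1989113)
((14488 - 1*100047) - 2025) + u = ((14488 - 1*100047) - 2025) - 1989113 = ((14488 - 100047) - 2025) - 1989113 = (-85559 - 2025) - 1989113 = -87584 - 1989113 = -2076697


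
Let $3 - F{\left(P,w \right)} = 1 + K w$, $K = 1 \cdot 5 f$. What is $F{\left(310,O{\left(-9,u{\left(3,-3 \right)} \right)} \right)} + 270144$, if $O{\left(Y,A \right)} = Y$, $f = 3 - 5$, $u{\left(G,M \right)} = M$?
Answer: $270056$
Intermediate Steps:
$f = -2$ ($f = 3 - 5 = -2$)
$K = -10$ ($K = 1 \cdot 5 \left(-2\right) = 5 \left(-2\right) = -10$)
$F{\left(P,w \right)} = 2 + 10 w$ ($F{\left(P,w \right)} = 3 - \left(1 - 10 w\right) = 3 + \left(-1 + 10 w\right) = 2 + 10 w$)
$F{\left(310,O{\left(-9,u{\left(3,-3 \right)} \right)} \right)} + 270144 = \left(2 + 10 \left(-9\right)\right) + 270144 = \left(2 - 90\right) + 270144 = -88 + 270144 = 270056$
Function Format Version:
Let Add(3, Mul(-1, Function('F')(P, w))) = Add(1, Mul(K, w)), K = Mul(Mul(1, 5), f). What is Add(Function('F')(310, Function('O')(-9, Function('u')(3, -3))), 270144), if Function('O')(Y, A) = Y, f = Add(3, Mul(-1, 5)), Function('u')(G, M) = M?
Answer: 270056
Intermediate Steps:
f = -2 (f = Add(3, -5) = -2)
K = -10 (K = Mul(Mul(1, 5), -2) = Mul(5, -2) = -10)
Function('F')(P, w) = Add(2, Mul(10, w)) (Function('F')(P, w) = Add(3, Mul(-1, Add(1, Mul(-10, w)))) = Add(3, Add(-1, Mul(10, w))) = Add(2, Mul(10, w)))
Add(Function('F')(310, Function('O')(-9, Function('u')(3, -3))), 270144) = Add(Add(2, Mul(10, -9)), 270144) = Add(Add(2, -90), 270144) = Add(-88, 270144) = 270056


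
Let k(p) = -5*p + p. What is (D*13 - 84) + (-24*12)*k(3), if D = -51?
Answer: 2709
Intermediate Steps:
k(p) = -4*p
(D*13 - 84) + (-24*12)*k(3) = (-51*13 - 84) + (-24*12)*(-4*3) = (-663 - 84) - 288*(-12) = -747 + 3456 = 2709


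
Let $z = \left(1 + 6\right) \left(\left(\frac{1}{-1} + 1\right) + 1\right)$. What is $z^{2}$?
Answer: $49$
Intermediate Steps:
$z = 7$ ($z = 7 \left(\left(-1 + 1\right) + 1\right) = 7 \left(0 + 1\right) = 7 \cdot 1 = 7$)
$z^{2} = 7^{2} = 49$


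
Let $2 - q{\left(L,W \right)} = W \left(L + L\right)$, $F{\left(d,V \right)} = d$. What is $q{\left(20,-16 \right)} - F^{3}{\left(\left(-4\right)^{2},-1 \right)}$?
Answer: $-3454$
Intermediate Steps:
$q{\left(L,W \right)} = 2 - 2 L W$ ($q{\left(L,W \right)} = 2 - W \left(L + L\right) = 2 - W 2 L = 2 - 2 L W$)
$q{\left(20,-16 \right)} - F^{3}{\left(\left(-4\right)^{2},-1 \right)} = \left(2 - 40 \left(-16\right)\right) - \left(\left(-4\right)^{2}\right)^{3} = \left(2 + 640\right) - 16^{3} = 642 - 4096 = -3454$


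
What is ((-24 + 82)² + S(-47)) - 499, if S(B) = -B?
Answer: 2912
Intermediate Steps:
((-24 + 82)² + S(-47)) - 499 = ((-24 + 82)² - 1*(-47)) - 499 = (58² + 47) - 499 = (3364 + 47) - 499 = 3411 - 499 = 2912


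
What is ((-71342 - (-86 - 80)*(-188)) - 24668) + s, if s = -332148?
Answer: -459366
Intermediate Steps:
((-71342 - (-86 - 80)*(-188)) - 24668) + s = ((-71342 - (-86 - 80)*(-188)) - 24668) - 332148 = ((-71342 - (-166)*(-188)) - 24668) - 332148 = ((-71342 - 1*31208) - 24668) - 332148 = ((-71342 - 31208) - 24668) - 332148 = (-102550 - 24668) - 332148 = -127218 - 332148 = -459366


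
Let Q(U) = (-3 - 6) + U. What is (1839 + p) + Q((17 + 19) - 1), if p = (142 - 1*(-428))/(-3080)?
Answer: 574363/308 ≈ 1864.8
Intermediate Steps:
Q(U) = -9 + U
p = -57/308 (p = (142 + 428)*(-1/3080) = 570*(-1/3080) = -57/308 ≈ -0.18507)
(1839 + p) + Q((17 + 19) - 1) = (1839 - 57/308) + (-9 + ((17 + 19) - 1)) = 566355/308 + (-9 + (36 - 1)) = 566355/308 + (-9 + 35) = 566355/308 + 26 = 574363/308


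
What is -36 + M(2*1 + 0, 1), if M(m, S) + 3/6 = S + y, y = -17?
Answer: -105/2 ≈ -52.500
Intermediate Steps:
M(m, S) = -35/2 + S (M(m, S) = -½ + (S - 17) = -½ + (-17 + S) = -35/2 + S)
-36 + M(2*1 + 0, 1) = -36 + (-35/2 + 1) = -36 - 33/2 = -105/2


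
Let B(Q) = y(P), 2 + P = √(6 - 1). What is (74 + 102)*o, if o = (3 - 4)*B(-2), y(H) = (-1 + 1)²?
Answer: 0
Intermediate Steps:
P = -2 + √5 (P = -2 + √(6 - 1) = -2 + √5 ≈ 0.23607)
y(H) = 0 (y(H) = 0² = 0)
B(Q) = 0
o = 0 (o = (3 - 4)*0 = -1*0 = 0)
(74 + 102)*o = (74 + 102)*0 = 176*0 = 0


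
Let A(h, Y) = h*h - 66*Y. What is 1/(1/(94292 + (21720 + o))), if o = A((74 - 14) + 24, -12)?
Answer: 123860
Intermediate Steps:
A(h, Y) = h² - 66*Y
o = 7848 (o = ((74 - 14) + 24)² - 66*(-12) = (60 + 24)² + 792 = 84² + 792 = 7056 + 792 = 7848)
1/(1/(94292 + (21720 + o))) = 1/(1/(94292 + (21720 + 7848))) = 1/(1/(94292 + 29568)) = 1/(1/123860) = 123860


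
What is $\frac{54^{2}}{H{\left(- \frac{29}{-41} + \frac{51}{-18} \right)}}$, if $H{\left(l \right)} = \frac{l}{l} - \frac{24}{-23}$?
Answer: $\frac{67068}{47} \approx 1427.0$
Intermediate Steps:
$H{\left(l \right)} = \frac{47}{23}$ ($H{\left(l \right)} = 1 - - \frac{24}{23} = 1 + \frac{24}{23} = \frac{47}{23}$)
$\frac{54^{2}}{H{\left(- \frac{29}{-41} + \frac{51}{-18} \right)}} = \frac{54^{2}}{\frac{47}{23}} = 2916 \cdot \frac{23}{47} = \frac{67068}{47}$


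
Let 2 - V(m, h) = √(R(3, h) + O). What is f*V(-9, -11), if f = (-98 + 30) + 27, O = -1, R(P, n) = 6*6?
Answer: -82 + 41*√35 ≈ 160.56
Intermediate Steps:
R(P, n) = 36
V(m, h) = 2 - √35 (V(m, h) = 2 - √(36 - 1) = 2 - √35)
f = -41 (f = -68 + 27 = -41)
f*V(-9, -11) = -41*(2 - √35) = -82 + 41*√35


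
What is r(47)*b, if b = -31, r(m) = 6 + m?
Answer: -1643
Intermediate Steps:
r(47)*b = (6 + 47)*(-31) = 53*(-31) = -1643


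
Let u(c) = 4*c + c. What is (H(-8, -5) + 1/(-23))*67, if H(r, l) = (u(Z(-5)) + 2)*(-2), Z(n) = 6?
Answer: -98691/23 ≈ -4290.9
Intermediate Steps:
u(c) = 5*c
H(r, l) = -64 (H(r, l) = (5*6 + 2)*(-2) = (30 + 2)*(-2) = 32*(-2) = -64)
(H(-8, -5) + 1/(-23))*67 = (-64 + 1/(-23))*67 = (-64 - 1/23)*67 = -1473/23*67 = -98691/23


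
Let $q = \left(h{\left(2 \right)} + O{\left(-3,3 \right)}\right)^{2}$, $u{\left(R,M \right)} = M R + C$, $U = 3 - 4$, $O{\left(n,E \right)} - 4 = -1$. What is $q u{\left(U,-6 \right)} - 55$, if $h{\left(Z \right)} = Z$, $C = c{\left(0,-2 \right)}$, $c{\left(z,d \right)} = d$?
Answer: $45$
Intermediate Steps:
$C = -2$
$O{\left(n,E \right)} = 3$ ($O{\left(n,E \right)} = 4 - 1 = 3$)
$U = -1$
$u{\left(R,M \right)} = -2 + M R$ ($u{\left(R,M \right)} = M R - 2 = -2 + M R$)
$q = 25$ ($q = \left(2 + 3\right)^{2} = 5^{2} = 25$)
$q u{\left(U,-6 \right)} - 55 = 25 \left(-2 - -6\right) - 55 = 25 \left(-2 + 6\right) - 55 = 25 \cdot 4 - 55 = 100 - 55 = 45$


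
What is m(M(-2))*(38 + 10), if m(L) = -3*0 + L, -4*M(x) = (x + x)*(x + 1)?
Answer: -48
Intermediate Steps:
M(x) = -x*(1 + x)/2 (M(x) = -(x + x)*(x + 1)/4 = -2*x*(1 + x)/4 = -x*(1 + x)/2)
m(L) = L (m(L) = 0 + L = L)
m(M(-2))*(38 + 10) = (-½*(-2)*(1 - 2))*(38 + 10) = -½*(-2)*(-1)*48 = -1*48 = -48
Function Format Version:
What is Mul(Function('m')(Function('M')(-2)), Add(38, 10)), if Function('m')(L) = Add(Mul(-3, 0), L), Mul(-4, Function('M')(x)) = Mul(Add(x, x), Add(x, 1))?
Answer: -48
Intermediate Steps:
Function('M')(x) = Mul(Rational(-1, 2), x, Add(1, x)) (Function('M')(x) = Mul(Rational(-1, 4), Mul(Add(x, x), Add(x, 1))) = Mul(Rational(-1, 4), Mul(Mul(2, x), Add(1, x))) = Mul(Rational(-1, 4), Mul(2, x, Add(1, x))) = Mul(Rational(-1, 2), x, Add(1, x)))
Function('m')(L) = L (Function('m')(L) = Add(0, L) = L)
Mul(Function('m')(Function('M')(-2)), Add(38, 10)) = Mul(Mul(Rational(-1, 2), -2, Add(1, -2)), Add(38, 10)) = Mul(Mul(Rational(-1, 2), -2, -1), 48) = Mul(-1, 48) = -48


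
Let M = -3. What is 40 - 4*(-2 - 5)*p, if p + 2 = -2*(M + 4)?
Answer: -72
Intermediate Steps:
p = -4 (p = -2 - 2*(-3 + 4) = -2 - 2*1 = -2 - 2 = -4)
40 - 4*(-2 - 5)*p = 40 - 4*(-2 - 5)*(-4) = 40 - (-28)*(-4) = 40 - 4*28 = 40 - 112 = -72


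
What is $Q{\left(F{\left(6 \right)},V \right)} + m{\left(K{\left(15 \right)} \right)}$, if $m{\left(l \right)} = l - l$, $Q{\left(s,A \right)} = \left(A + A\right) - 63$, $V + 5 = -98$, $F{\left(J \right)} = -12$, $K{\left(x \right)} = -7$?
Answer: $-269$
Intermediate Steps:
$V = -103$ ($V = -5 - 98 = -103$)
$Q{\left(s,A \right)} = -63 + 2 A$ ($Q{\left(s,A \right)} = 2 A - 63 = -63 + 2 A$)
$m{\left(l \right)} = 0$
$Q{\left(F{\left(6 \right)},V \right)} + m{\left(K{\left(15 \right)} \right)} = \left(-63 + 2 \left(-103\right)\right) + 0 = \left(-63 - 206\right) + 0 = -269 + 0 = -269$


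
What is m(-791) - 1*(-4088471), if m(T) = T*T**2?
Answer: -490825200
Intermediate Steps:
m(T) = T**3
m(-791) - 1*(-4088471) = (-791)**3 - 1*(-4088471) = -494913671 + 4088471 = -490825200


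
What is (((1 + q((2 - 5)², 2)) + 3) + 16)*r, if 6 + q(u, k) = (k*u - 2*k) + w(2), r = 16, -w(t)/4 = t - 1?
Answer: 384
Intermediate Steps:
w(t) = 4 - 4*t (w(t) = -4*(t - 1) = -4*(-1 + t) = 4 - 4*t)
q(u, k) = -10 - 2*k + k*u (q(u, k) = -6 + ((k*u - 2*k) + (4 - 4*2)) = -6 + ((-2*k + k*u) + (4 - 8)) = -6 + ((-2*k + k*u) - 4) = -6 + (-4 - 2*k + k*u) = -10 - 2*k + k*u)
(((1 + q((2 - 5)², 2)) + 3) + 16)*r = (((1 + (-10 - 2*2 + 2*(2 - 5)²)) + 3) + 16)*16 = (((1 + (-10 - 4 + 2*(-3)²)) + 3) + 16)*16 = (((1 + (-10 - 4 + 2*9)) + 3) + 16)*16 = (((1 + (-10 - 4 + 18)) + 3) + 16)*16 = (((1 + 4) + 3) + 16)*16 = ((5 + 3) + 16)*16 = (8 + 16)*16 = 24*16 = 384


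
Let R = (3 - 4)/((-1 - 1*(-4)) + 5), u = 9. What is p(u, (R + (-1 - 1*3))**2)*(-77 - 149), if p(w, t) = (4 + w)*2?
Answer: -5876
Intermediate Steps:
R = -1/8 (R = -1/((-1 + 4) + 5) = -1/(3 + 5) = -1/8 ≈ -0.12500)
p(w, t) = 8 + 2*w
p(u, (R + (-1 - 1*3))**2)*(-77 - 149) = (8 + 2*9)*(-77 - 149) = (8 + 18)*(-226) = 26*(-226) = -5876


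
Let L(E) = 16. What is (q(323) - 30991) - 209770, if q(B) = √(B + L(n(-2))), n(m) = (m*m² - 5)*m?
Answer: -240761 + √339 ≈ -2.4074e+5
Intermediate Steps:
n(m) = m*(-5 + m³) (n(m) = (m³ - 5)*m = (-5 + m³)*m = m*(-5 + m³))
q(B) = √(16 + B) (q(B) = √(B + 16) = √(16 + B))
(q(323) - 30991) - 209770 = (√(16 + 323) - 30991) - 209770 = (√339 - 30991) - 209770 = (-30991 + √339) - 209770 = -240761 + √339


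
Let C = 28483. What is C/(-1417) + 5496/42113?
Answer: -91670519/4590317 ≈ -19.970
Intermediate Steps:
C/(-1417) + 5496/42113 = 28483/(-1417) + 5496/42113 = 28483*(-1/1417) + 5496*(1/42113) = -2191/109 + 5496/42113 = -91670519/4590317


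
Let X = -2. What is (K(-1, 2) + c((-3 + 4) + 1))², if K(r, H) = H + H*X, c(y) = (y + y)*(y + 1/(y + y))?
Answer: 49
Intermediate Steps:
c(y) = 2*y*(y + 1/(2*y)) (c(y) = (2*y)*(y + 1/(2*y)) = 2*y*(y + 1/(2*y)))
K(r, H) = -H (K(r, H) = H + H*(-2) = H - 2*H = -H)
(K(-1, 2) + c((-3 + 4) + 1))² = (-1*2 + (1 + 2*((-3 + 4) + 1)²))² = (-2 + (1 + 2*(1 + 1)²))² = (-2 + (1 + 2*2²))² = (-2 + (1 + 2*4))² = (-2 + (1 + 8))² = (-2 + 9)² = 7² = 49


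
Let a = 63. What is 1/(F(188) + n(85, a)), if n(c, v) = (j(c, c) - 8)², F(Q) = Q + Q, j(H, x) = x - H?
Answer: 1/440 ≈ 0.0022727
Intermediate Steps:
F(Q) = 2*Q
n(c, v) = 64 (n(c, v) = ((c - c) - 8)² = (0 - 8)² = (-8)² = 64)
1/(F(188) + n(85, a)) = 1/(2*188 + 64) = 1/(376 + 64) = 1/440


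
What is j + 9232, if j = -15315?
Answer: -6083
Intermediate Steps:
j + 9232 = -15315 + 9232 = -6083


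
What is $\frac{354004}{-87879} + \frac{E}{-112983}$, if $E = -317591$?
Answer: $- \frac{1342983827}{1103203673} \approx -1.2173$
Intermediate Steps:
$\frac{354004}{-87879} + \frac{E}{-112983} = \frac{354004}{-87879} - \frac{317591}{-112983} = 354004 \left(- \frac{1}{87879}\right) - - \frac{317591}{112983} = - \frac{354004}{87879} + \frac{317591}{112983} = - \frac{1342983827}{1103203673}$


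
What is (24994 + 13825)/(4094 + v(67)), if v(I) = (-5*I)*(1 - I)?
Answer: 38819/26204 ≈ 1.4814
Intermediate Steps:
v(I) = -5*I*(1 - I)
(24994 + 13825)/(4094 + v(67)) = (24994 + 13825)/(4094 + 5*67*(-1 + 67)) = 38819/(4094 + 5*67*66) = 38819/(4094 + 22110) = 38819/26204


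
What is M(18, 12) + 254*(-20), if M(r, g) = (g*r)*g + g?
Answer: -2476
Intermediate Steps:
M(r, g) = g + r*g**2 (M(r, g) = r*g**2 + g = g + r*g**2)
M(18, 12) + 254*(-20) = 12*(1 + 12*18) + 254*(-20) = 12*(1 + 216) - 5080 = 12*217 - 5080 = 2604 - 5080 = -2476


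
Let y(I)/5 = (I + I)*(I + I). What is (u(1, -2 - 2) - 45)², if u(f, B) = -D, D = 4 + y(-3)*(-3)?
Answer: 241081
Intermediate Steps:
y(I) = 20*I² (y(I) = 5*((I + I)*(I + I)) = 5*((2*I)*(2*I)) = 5*(4*I²) = 20*I²)
D = -536 (D = 4 + (20*(-3)²)*(-3) = 4 + (20*9)*(-3) = 4 + 180*(-3) = 4 - 540 = -536)
u(f, B) = 536 (u(f, B) = -1*(-536) = 536)
(u(1, -2 - 2) - 45)² = (536 - 45)² = 491² = 241081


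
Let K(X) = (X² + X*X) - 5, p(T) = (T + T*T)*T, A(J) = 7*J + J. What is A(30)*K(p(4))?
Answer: 3070800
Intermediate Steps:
A(J) = 8*J
p(T) = T*(T + T²) (p(T) = (T + T²)*T = T*(T + T²))
K(X) = -5 + 2*X² (K(X) = (X² + X²) - 5 = 2*X² - 5 = -5 + 2*X²)
A(30)*K(p(4)) = (8*30)*(-5 + 2*(4²*(1 + 4))²) = 240*(-5 + 2*(16*5)²) = 240*(-5 + 2*80²) = 240*(-5 + 2*6400) = 240*(-5 + 12800) = 240*12795 = 3070800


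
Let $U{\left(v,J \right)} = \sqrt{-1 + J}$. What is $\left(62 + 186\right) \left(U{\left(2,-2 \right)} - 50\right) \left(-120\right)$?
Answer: $1488000 - 29760 i \sqrt{3} \approx 1.488 \cdot 10^{6} - 51546.0 i$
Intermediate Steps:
$\left(62 + 186\right) \left(U{\left(2,-2 \right)} - 50\right) \left(-120\right) = \left(62 + 186\right) \left(\sqrt{-1 - 2} - 50\right) \left(-120\right) = 248 \left(\sqrt{-3} - 50\right) \left(-120\right) = 248 \left(i \sqrt{3} - 50\right) \left(-120\right) = 248 \left(-50 + i \sqrt{3}\right) \left(-120\right) = \left(-12400 + 248 i \sqrt{3}\right) \left(-120\right) = 1488000 - 29760 i \sqrt{3}$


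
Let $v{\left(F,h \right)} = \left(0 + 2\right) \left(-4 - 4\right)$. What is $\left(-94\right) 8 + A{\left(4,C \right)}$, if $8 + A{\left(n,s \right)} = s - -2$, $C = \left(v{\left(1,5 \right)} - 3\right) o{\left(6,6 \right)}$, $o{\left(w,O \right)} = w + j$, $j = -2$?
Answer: $-834$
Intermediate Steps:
$o{\left(w,O \right)} = -2 + w$ ($o{\left(w,O \right)} = w - 2 = -2 + w$)
$v{\left(F,h \right)} = -16$ ($v{\left(F,h \right)} = 2 \left(-8\right) = -16$)
$C = -76$ ($C = \left(-16 - 3\right) \left(-2 + 6\right) = \left(-19\right) 4 = -76$)
$A{\left(n,s \right)} = -6 + s$ ($A{\left(n,s \right)} = -8 + \left(s - -2\right) = -8 + \left(s + 2\right) = -8 + \left(2 + s\right) = -6 + s$)
$\left(-94\right) 8 + A{\left(4,C \right)} = \left(-94\right) 8 - 82 = -752 - 82 = -834$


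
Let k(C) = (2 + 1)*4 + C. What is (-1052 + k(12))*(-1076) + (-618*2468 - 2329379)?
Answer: -2748475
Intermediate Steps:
k(C) = 12 + C (k(C) = 3*4 + C = 12 + C)
(-1052 + k(12))*(-1076) + (-618*2468 - 2329379) = (-1052 + (12 + 12))*(-1076) + (-618*2468 - 2329379) = (-1052 + 24)*(-1076) + (-1525224 - 2329379) = -1028*(-1076) - 3854603 = 1106128 - 3854603 = -2748475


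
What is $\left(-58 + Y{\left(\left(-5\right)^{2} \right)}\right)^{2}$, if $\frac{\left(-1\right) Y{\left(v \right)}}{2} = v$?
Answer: $11664$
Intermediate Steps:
$Y{\left(v \right)} = - 2 v$
$\left(-58 + Y{\left(\left(-5\right)^{2} \right)}\right)^{2} = \left(-58 - 2 \left(-5\right)^{2}\right)^{2} = \left(-58 - 50\right)^{2} = \left(-108\right)^{2} = 11664$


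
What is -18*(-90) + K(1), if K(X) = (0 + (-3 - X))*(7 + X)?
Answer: 1588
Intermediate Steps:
K(X) = (-3 - X)*(7 + X)
-18*(-90) + K(1) = -18*(-90) + (-21 - 1*1² - 10*1) = 1620 + (-21 - 1*1 - 10) = 1620 + (-21 - 1 - 10) = 1620 - 32 = 1588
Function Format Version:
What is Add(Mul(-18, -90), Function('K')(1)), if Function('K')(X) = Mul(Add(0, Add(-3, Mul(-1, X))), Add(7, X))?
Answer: 1588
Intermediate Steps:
Function('K')(X) = Mul(Add(-3, Mul(-1, X)), Add(7, X))
Add(Mul(-18, -90), Function('K')(1)) = Add(Mul(-18, -90), Add(-21, Mul(-1, Pow(1, 2)), Mul(-10, 1))) = Add(1620, Add(-21, Mul(-1, 1), -10)) = Add(1620, Add(-21, -1, -10)) = Add(1620, -32) = 1588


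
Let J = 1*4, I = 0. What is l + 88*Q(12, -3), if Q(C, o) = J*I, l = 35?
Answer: 35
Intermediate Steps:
J = 4
Q(C, o) = 0 (Q(C, o) = 4*0 = 0)
l + 88*Q(12, -3) = 35 + 88*0 = 35 + 0 = 35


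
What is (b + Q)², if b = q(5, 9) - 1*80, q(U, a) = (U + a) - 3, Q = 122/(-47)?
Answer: 11323225/2209 ≈ 5126.0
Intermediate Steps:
Q = -122/47 (Q = 122*(-1/47) = -122/47 ≈ -2.5957)
q(U, a) = -3 + U + a
b = -69 (b = (-3 + 5 + 9) - 1*80 = 11 - 80 = -69)
(b + Q)² = (-69 - 122/47)² = (-3365/47)² = 11323225/2209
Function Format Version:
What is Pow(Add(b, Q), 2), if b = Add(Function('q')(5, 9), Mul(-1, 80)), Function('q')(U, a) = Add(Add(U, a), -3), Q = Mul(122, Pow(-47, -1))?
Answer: Rational(11323225, 2209) ≈ 5126.0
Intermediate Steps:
Q = Rational(-122, 47) (Q = Mul(122, Rational(-1, 47)) = Rational(-122, 47) ≈ -2.5957)
Function('q')(U, a) = Add(-3, U, a)
b = -69 (b = Add(Add(-3, 5, 9), Mul(-1, 80)) = Add(11, -80) = -69)
Pow(Add(b, Q), 2) = Pow(Add(-69, Rational(-122, 47)), 2) = Pow(Rational(-3365, 47), 2) = Rational(11323225, 2209)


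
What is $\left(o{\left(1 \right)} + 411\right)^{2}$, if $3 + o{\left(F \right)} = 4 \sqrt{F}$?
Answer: $169744$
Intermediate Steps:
$o{\left(F \right)} = -3 + 4 \sqrt{F}$
$\left(o{\left(1 \right)} + 411\right)^{2} = \left(\left(-3 + 4 \sqrt{1}\right) + 411\right)^{2} = \left(\left(-3 + 4 \cdot 1\right) + 411\right)^{2} = \left(\left(-3 + 4\right) + 411\right)^{2} = \left(1 + 411\right)^{2} = 412^{2} = 169744$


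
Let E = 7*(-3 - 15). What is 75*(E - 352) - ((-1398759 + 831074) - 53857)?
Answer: 585692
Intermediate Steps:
E = -126 (E = 7*(-18) = -126)
75*(E - 352) - ((-1398759 + 831074) - 53857) = 75*(-126 - 352) - ((-1398759 + 831074) - 53857) = 75*(-478) - (-567685 - 53857) = -35850 - 1*(-621542) = -35850 + 621542 = 585692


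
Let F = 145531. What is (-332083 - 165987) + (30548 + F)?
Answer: -321991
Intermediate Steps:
(-332083 - 165987) + (30548 + F) = (-332083 - 165987) + (30548 + 145531) = -498070 + 176079 = -321991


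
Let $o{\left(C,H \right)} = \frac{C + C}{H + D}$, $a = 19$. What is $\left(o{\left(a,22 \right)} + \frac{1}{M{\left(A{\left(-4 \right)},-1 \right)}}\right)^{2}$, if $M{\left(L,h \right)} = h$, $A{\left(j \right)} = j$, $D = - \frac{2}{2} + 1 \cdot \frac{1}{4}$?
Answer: $\frac{4489}{7225} \approx 0.62132$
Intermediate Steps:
$D = - \frac{3}{4}$ ($D = \left(-2\right) \frac{1}{2} + 1 \cdot \frac{1}{4} = -1 + \frac{1}{4} = - \frac{3}{4} \approx -0.75$)
$o{\left(C,H \right)} = \frac{2 C}{- \frac{3}{4} + H}$ ($o{\left(C,H \right)} = \frac{C + C}{H - \frac{3}{4}} = \frac{2 C}{- \frac{3}{4} + H}$)
$\left(o{\left(a,22 \right)} + \frac{1}{M{\left(A{\left(-4 \right)},-1 \right)}}\right)^{2} = \left(8 \cdot 19 \frac{1}{-3 + 4 \cdot 22} + \frac{1}{-1}\right)^{2} = \left(8 \cdot 19 \frac{1}{-3 + 88} - 1\right)^{2} = \left(8 \cdot 19 \cdot \frac{1}{85} - 1\right)^{2} = \left(\frac{152}{85} - 1\right)^{2} = \left(\frac{67}{85}\right)^{2} = \frac{4489}{7225}$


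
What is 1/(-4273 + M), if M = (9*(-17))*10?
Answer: -1/5803 ≈ -0.00017232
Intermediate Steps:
M = -1530 (M = -153*10 = -1530)
1/(-4273 + M) = 1/(-4273 - 1530) = 1/(-5803) = -1/5803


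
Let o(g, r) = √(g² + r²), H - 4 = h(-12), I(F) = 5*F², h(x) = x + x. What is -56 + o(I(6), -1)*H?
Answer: -56 - 20*√32401 ≈ -3656.1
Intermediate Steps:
h(x) = 2*x
H = -20 (H = 4 + 2*(-12) = 4 - 24 = -20)
-56 + o(I(6), -1)*H = -56 + √((5*6²)² + (-1)²)*(-20) = -56 + √((5*36)² + 1)*(-20) = -56 + √(180² + 1)*(-20) = -56 + √(32400 + 1)*(-20) = -56 + √32401*(-20) = -56 - 20*√32401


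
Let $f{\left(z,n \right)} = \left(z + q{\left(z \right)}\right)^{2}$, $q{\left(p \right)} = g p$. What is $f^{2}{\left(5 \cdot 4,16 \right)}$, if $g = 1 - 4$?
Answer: $2560000$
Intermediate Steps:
$g = -3$ ($g = 1 - 4 = -3$)
$q{\left(p \right)} = - 3 p$
$f{\left(z,n \right)} = 4 z^{2}$ ($f{\left(z,n \right)} = \left(z - 3 z\right)^{2} = \left(- 2 z\right)^{2} = 4 z^{2}$)
$f^{2}{\left(5 \cdot 4,16 \right)} = \left(4 \left(5 \cdot 4\right)^{2}\right)^{2} = \left(4 \cdot 20^{2}\right)^{2} = \left(4 \cdot 400\right)^{2} = 1600^{2} = 2560000$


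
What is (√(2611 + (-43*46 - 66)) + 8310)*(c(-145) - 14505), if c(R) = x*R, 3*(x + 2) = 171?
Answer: -186808800 - 202320*√7 ≈ -1.8734e+8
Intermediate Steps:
x = 55 (x = -2 + (⅓)*171 = -2 + 57 = 55)
c(R) = 55*R
(√(2611 + (-43*46 - 66)) + 8310)*(c(-145) - 14505) = (√(2611 + (-43*46 - 66)) + 8310)*(55*(-145) - 14505) = (√(2611 + (-1978 - 66)) + 8310)*(-7975 - 14505) = (√(2611 - 2044) + 8310)*(-22480) = (√567 + 8310)*(-22480) = (9*√7 + 8310)*(-22480) = (8310 + 9*√7)*(-22480) = -186808800 - 202320*√7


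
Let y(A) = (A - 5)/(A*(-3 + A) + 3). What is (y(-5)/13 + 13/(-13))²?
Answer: 323761/312481 ≈ 1.0361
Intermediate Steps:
y(A) = (-5 + A)/(3 + A*(-3 + A))
(y(-5)/13 + 13/(-13))² = (((-5 - 5)/(3 + (-5)² - 3*(-5)))/13 + 13/(-13))² = ((-10/(3 + 25 + 15))*(1/13) + 13*(-1/13))² = ((-10/43)*(1/13) - 1)² = (((1/43)*(-10))*(1/13) - 1)² = (-10/43*1/13 - 1)² = (-10/559 - 1)² = (-569/559)² = 323761/312481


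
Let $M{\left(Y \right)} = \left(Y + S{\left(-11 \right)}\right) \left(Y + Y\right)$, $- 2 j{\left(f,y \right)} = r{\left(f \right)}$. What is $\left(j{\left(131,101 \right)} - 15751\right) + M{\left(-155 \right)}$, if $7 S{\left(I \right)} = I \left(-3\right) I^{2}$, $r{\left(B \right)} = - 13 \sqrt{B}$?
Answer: $- \frac{1011737}{7} + \frac{13 \sqrt{131}}{2} \approx -1.4446 \cdot 10^{5}$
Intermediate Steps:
$S{\left(I \right)} = - \frac{3 I^{3}}{7}$ ($S{\left(I \right)} = \frac{I \left(-3\right) I^{2}}{7} = \frac{- 3 I I^{2}}{7} = \frac{\left(-3\right) I^{3}}{7} = - \frac{3 I^{3}}{7}$)
$j{\left(f,y \right)} = \frac{13 \sqrt{f}}{2}$ ($j{\left(f,y \right)} = - \frac{\left(-13\right) \sqrt{f}}{2} = \frac{13 \sqrt{f}}{2}$)
$M{\left(Y \right)} = 2 Y \left(\frac{3993}{7} + Y\right)$ ($M{\left(Y \right)} = \left(Y - \frac{3 \left(-11\right)^{3}}{7}\right) \left(Y + Y\right) = \left(Y - - \frac{3993}{7}\right) 2 Y = \left(Y + \frac{3993}{7}\right) 2 Y = \left(\frac{3993}{7} + Y\right) 2 Y = 2 Y \left(\frac{3993}{7} + Y\right)$)
$\left(j{\left(131,101 \right)} - 15751\right) + M{\left(-155 \right)} = \left(\frac{13 \sqrt{131}}{2} - 15751\right) + \frac{2}{7} \left(-155\right) \left(3993 + 7 \left(-155\right)\right) = \left(-15751 + \frac{13 \sqrt{131}}{2}\right) + \frac{2}{7} \left(-155\right) \left(3993 - 1085\right) = \left(-15751 + \frac{13 \sqrt{131}}{2}\right) + \frac{2}{7} \left(-155\right) 2908 = \left(-15751 + \frac{13 \sqrt{131}}{2}\right) - \frac{901480}{7} = - \frac{1011737}{7} + \frac{13 \sqrt{131}}{2}$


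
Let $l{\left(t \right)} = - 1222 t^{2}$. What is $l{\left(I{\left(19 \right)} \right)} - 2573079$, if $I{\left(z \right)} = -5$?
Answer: $-2603629$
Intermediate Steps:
$l{\left(I{\left(19 \right)} \right)} - 2573079 = - 1222 \left(-5\right)^{2} - 2573079 = \left(-1222\right) 25 - 2573079 = -30550 - 2573079 = -2603629$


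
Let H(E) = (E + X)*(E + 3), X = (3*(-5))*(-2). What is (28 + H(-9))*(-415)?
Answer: 40670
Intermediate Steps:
X = 30 (X = -15*(-2) = 30)
H(E) = (3 + E)*(30 + E) (H(E) = (E + 30)*(E + 3) = (30 + E)*(3 + E) = (3 + E)*(30 + E))
(28 + H(-9))*(-415) = (28 + (90 + (-9)² + 33*(-9)))*(-415) = (28 + (90 + 81 - 297))*(-415) = (28 - 126)*(-415) = -98*(-415) = 40670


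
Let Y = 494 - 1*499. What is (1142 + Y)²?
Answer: 1292769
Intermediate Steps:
Y = -5 (Y = 494 - 499 = -5)
(1142 + Y)² = (1142 - 5)² = 1137² = 1292769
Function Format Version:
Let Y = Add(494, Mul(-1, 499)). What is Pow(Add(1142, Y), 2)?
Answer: 1292769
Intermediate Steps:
Y = -5 (Y = Add(494, -499) = -5)
Pow(Add(1142, Y), 2) = Pow(Add(1142, -5), 2) = Pow(1137, 2) = 1292769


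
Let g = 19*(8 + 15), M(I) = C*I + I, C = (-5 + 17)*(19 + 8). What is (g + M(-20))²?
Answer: 36759969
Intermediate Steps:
C = 324 (C = 12*27 = 324)
M(I) = 325*I (M(I) = 324*I + I = 325*I)
g = 437 (g = 19*23 = 437)
(g + M(-20))² = (437 + 325*(-20))² = (437 - 6500)² = (-6063)² = 36759969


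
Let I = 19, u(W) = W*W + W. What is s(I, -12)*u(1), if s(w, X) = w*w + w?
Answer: 760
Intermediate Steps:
u(W) = W + W² (u(W) = W² + W = W + W²)
s(w, X) = w + w² (s(w, X) = w² + w = w + w²)
s(I, -12)*u(1) = (19*(1 + 19))*(1*(1 + 1)) = (19*20)*(1*2) = 380*2 = 760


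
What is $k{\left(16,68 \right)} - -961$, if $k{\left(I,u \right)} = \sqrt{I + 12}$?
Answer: $961 + 2 \sqrt{7} \approx 966.29$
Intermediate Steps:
$k{\left(I,u \right)} = \sqrt{12 + I}$
$k{\left(16,68 \right)} - -961 = \sqrt{12 + 16} - -961 = \sqrt{28} + 961 = 2 \sqrt{7} + 961 = 961 + 2 \sqrt{7}$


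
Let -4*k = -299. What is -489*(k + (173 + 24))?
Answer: -531543/4 ≈ -1.3289e+5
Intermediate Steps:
k = 299/4 (k = -1/4*(-299) = 299/4 ≈ 74.750)
-489*(k + (173 + 24)) = -489*(299/4 + (173 + 24)) = -489*(299/4 + 197) = -489*1087/4 = -531543/4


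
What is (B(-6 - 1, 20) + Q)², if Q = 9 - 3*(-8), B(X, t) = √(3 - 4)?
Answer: (33 + I)² ≈ 1088.0 + 66.0*I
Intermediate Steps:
B(X, t) = I (B(X, t) = √(-1) = I)
Q = 33 (Q = 9 + 24 = 33)
(B(-6 - 1, 20) + Q)² = (I + 33)² = (33 + I)²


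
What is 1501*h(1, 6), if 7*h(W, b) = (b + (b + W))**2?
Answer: 253669/7 ≈ 36238.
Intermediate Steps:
h(W, b) = (W + 2*b)**2/7 (h(W, b) = (b + (b + W))**2/7 = (b + (W + b))**2/7 = (W + 2*b)**2/7)
1501*h(1, 6) = 1501*((1 + 2*6)**2/7) = 1501*((1 + 12)**2/7) = 1501*((1/7)*13**2) = 1501*((1/7)*169) = 1501*(169/7) = 253669/7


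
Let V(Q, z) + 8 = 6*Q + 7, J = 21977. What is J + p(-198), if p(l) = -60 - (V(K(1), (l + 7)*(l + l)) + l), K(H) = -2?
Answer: 22128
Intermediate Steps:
V(Q, z) = -1 + 6*Q (V(Q, z) = -8 + (6*Q + 7) = -8 + (7 + 6*Q) = -1 + 6*Q)
p(l) = -47 - l (p(l) = -60 - ((-1 + 6*(-2)) + l) = -60 - ((-1 - 12) + l) = -60 - (-13 + l) = -60 + (13 - l) = -47 - l)
J + p(-198) = 21977 + (-47 - 1*(-198)) = 21977 + (-47 + 198) = 21977 + 151 = 22128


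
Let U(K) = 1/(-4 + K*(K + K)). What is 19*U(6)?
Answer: 19/68 ≈ 0.27941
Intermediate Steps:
U(K) = 1/(-4 + 2*K**2) (U(K) = 1/(-4 + K*(2*K)) = 1/(-4 + 2*K**2))
19*U(6) = 19*(1/(2*(-2 + 6**2))) = 19*(1/(2*(-2 + 36))) = 19*((1/2)/34) = 19*((1/2)*(1/34)) = 19*(1/68) = 19/68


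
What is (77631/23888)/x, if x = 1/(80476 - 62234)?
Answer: 708072351/11944 ≈ 59283.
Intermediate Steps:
x = 1/18242 ≈ 5.4819e-5
(77631/23888)/x = (77631/23888)/(1/18242) = (77631*(1/23888))*18242 = (77631/23888)*18242 = 708072351/11944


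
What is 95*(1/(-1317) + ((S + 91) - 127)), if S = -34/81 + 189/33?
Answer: -1140534850/391149 ≈ -2915.9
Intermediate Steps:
S = 4729/891 (S = -34*1/81 + 189*(1/33) = -34/81 + 63/11 = 4729/891 ≈ 5.3075)
95*(1/(-1317) + ((S + 91) - 127)) = 95*(1/(-1317) + ((4729/891 + 91) - 127)) = 95*(-1/1317 + (85810/891 - 127)) = 95*(-1/1317 - 27347/891) = 95*(-12005630/391149) = -1140534850/391149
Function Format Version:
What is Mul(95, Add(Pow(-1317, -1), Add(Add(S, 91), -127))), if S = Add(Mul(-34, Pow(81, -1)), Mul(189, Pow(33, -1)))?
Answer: Rational(-1140534850, 391149) ≈ -2915.9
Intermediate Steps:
S = Rational(4729, 891) (S = Add(Mul(-34, Rational(1, 81)), Mul(189, Rational(1, 33))) = Add(Rational(-34, 81), Rational(63, 11)) = Rational(4729, 891) ≈ 5.3075)
Mul(95, Add(Pow(-1317, -1), Add(Add(S, 91), -127))) = Mul(95, Add(Pow(-1317, -1), Add(Add(Rational(4729, 891), 91), -127))) = Mul(95, Add(Rational(-1, 1317), Add(Rational(85810, 891), -127))) = Mul(95, Add(Rational(-1, 1317), Rational(-27347, 891))) = Mul(95, Rational(-12005630, 391149)) = Rational(-1140534850, 391149)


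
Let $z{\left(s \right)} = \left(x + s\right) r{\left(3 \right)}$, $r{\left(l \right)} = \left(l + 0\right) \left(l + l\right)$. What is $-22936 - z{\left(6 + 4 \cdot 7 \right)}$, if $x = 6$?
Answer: $-23656$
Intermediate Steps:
$r{\left(l \right)} = 2 l^{2}$ ($r{\left(l \right)} = l 2 l = 2 l^{2}$)
$z{\left(s \right)} = 108 + 18 s$ ($z{\left(s \right)} = \left(6 + s\right) 2 \cdot 3^{2} = \left(6 + s\right) 2 \cdot 9 = \left(6 + s\right) 18 = 108 + 18 s$)
$-22936 - z{\left(6 + 4 \cdot 7 \right)} = -22936 - \left(108 + 18 \left(6 + 4 \cdot 7\right)\right) = -22936 - \left(108 + 18 \left(6 + 28\right)\right) = -22936 - \left(108 + 18 \cdot 34\right) = -22936 - \left(108 + 612\right) = -22936 - 720 = -23656$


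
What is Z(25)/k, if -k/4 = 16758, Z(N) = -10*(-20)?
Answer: -25/8379 ≈ -0.0029836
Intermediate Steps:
Z(N) = 200
k = -67032 (k = -4*16758 = -67032)
Z(25)/k = 200/(-67032) = 200*(-1/67032) = -25/8379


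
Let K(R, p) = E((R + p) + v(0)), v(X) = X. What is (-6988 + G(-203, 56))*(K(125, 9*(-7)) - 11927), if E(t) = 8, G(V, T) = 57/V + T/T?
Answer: 582969798/7 ≈ 8.3281e+7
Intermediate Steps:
G(V, T) = 1 + 57/V (G(V, T) = 57/V + 1 = 1 + 57/V)
K(R, p) = 8
(-6988 + G(-203, 56))*(K(125, 9*(-7)) - 11927) = (-6988 + (57 - 203)/(-203))*(8 - 11927) = (-6988 - 1/203*(-146))*(-11919) = (-6988 + 146/203)*(-11919) = -1418418/203*(-11919) = 582969798/7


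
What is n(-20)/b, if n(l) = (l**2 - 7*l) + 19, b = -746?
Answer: -559/746 ≈ -0.74933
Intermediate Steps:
n(l) = 19 + l**2 - 7*l
n(-20)/b = (19 + (-20)**2 - 7*(-20))/(-746) = (19 + 400 + 140)*(-1/746) = 559*(-1/746) = -559/746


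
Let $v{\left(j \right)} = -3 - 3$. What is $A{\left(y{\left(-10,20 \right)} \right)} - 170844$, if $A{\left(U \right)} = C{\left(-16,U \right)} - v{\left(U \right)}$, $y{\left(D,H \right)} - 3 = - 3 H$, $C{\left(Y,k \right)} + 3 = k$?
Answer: $-170898$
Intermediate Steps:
$v{\left(j \right)} = -6$
$C{\left(Y,k \right)} = -3 + k$
$y{\left(D,H \right)} = 3 - 3 H$
$A{\left(U \right)} = 3 + U$ ($A{\left(U \right)} = \left(-3 + U\right) - -6 = \left(-3 + U\right) + 6 = 3 + U$)
$A{\left(y{\left(-10,20 \right)} \right)} - 170844 = \left(3 + \left(3 - 60\right)\right) - 170844 = \left(3 - 57\right) - 170844 = -54 - 170844 = -170898$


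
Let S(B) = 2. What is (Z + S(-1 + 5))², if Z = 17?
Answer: 361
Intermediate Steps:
(Z + S(-1 + 5))² = (17 + 2)² = 19² = 361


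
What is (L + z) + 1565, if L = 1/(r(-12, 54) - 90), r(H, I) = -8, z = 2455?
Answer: 393959/98 ≈ 4020.0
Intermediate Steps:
L = -1/98 (L = 1/(-8 - 90) = 1/(-98) = -1/98 ≈ -0.010204)
(L + z) + 1565 = (-1/98 + 2455) + 1565 = 240589/98 + 1565 = 393959/98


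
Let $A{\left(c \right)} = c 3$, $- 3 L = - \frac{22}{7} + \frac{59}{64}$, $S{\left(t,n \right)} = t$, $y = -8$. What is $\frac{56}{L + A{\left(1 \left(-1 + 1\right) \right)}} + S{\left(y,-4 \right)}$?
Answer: $\frac{67304}{995} \approx 67.642$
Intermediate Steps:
$L = \frac{995}{1344}$ ($L = - \frac{- \frac{22}{7} + \frac{59}{64}}{3} = \left(- \frac{1}{3}\right) \left(- \frac{995}{448}\right) = \frac{995}{1344} \approx 0.74033$)
$A{\left(c \right)} = 3 c$
$\frac{56}{L + A{\left(1 \left(-1 + 1\right) \right)}} + S{\left(y,-4 \right)} = \frac{56}{\frac{995}{1344} + 3 \cdot 1 \left(-1 + 1\right)} - 8 = \frac{56}{\frac{995}{1344} + 3 \cdot 1 \cdot 0} - 8 = \frac{56}{\frac{995}{1344} + 3 \cdot 0} - 8 = \frac{56}{\frac{995}{1344} + 0} - 8 = \frac{56}{\frac{995}{1344}} - 8 = 56 \cdot \frac{1344}{995} - 8 = \frac{75264}{995} - 8 = \frac{67304}{995}$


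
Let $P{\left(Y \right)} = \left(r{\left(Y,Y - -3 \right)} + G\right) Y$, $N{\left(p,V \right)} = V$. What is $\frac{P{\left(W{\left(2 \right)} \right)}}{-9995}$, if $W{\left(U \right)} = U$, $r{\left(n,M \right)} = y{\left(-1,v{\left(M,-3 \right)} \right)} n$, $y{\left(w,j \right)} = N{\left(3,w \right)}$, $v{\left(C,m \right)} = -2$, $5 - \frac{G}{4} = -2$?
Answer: $- \frac{52}{9995} \approx -0.0052026$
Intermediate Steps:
$G = 28$ ($G = 20 - -8 = 20 + 8 = 28$)
$y{\left(w,j \right)} = w$
$r{\left(n,M \right)} = - n$
$P{\left(Y \right)} = Y \left(28 - Y\right)$ ($P{\left(Y \right)} = \left(- Y + 28\right) Y = \left(28 - Y\right) Y = Y \left(28 - Y\right)$)
$\frac{P{\left(W{\left(2 \right)} \right)}}{-9995} = \frac{2 \left(28 - 2\right)}{-9995} = 2 \left(28 - 2\right) \left(- \frac{1}{9995}\right) = 2 \cdot 26 \left(- \frac{1}{9995}\right) = 52 \left(- \frac{1}{9995}\right) = - \frac{52}{9995}$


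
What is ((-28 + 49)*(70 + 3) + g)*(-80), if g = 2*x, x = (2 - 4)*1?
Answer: -122320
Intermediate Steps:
x = -2 (x = -2*1 = -2)
g = -4 (g = 2*(-2) = -4)
((-28 + 49)*(70 + 3) + g)*(-80) = ((-28 + 49)*(70 + 3) - 4)*(-80) = (21*73 - 4)*(-80) = (1533 - 4)*(-80) = 1529*(-80) = -122320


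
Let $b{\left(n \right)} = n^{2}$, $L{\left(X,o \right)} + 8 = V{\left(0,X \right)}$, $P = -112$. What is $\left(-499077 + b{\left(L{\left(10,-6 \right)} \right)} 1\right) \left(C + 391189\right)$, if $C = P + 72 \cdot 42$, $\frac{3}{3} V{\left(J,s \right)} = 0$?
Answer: $-196661522313$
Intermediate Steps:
$V{\left(J,s \right)} = 0$
$L{\left(X,o \right)} = -8$ ($L{\left(X,o \right)} = -8 + 0 = -8$)
$C = 2912$ ($C = -112 + 72 \cdot 42 = -112 + 3024 = 2912$)
$\left(-499077 + b{\left(L{\left(10,-6 \right)} \right)} 1\right) \left(C + 391189\right) = \left(-499077 + \left(-8\right)^{2} \cdot 1\right) \left(2912 + 391189\right) = \left(-499077 + 64 \cdot 1\right) 394101 = \left(-499077 + 64\right) 394101 = \left(-499013\right) 394101 = -196661522313$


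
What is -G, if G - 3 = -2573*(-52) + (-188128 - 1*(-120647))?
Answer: -66318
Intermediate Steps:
G = 66318 (G = 3 + (-2573*(-52) + (-188128 - 1*(-120647))) = 3 + (133796 + (-188128 + 120647)) = 3 + (133796 - 67481) = 3 + 66315 = 66318)
-G = -1*66318 = -66318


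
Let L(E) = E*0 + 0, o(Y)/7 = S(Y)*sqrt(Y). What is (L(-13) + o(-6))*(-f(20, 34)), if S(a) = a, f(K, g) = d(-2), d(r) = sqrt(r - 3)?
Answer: -42*sqrt(30) ≈ -230.04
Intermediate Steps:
d(r) = sqrt(-3 + r)
f(K, g) = I*sqrt(5) (f(K, g) = sqrt(-3 - 2) = sqrt(-5) = I*sqrt(5))
o(Y) = 7*Y**(3/2) (o(Y) = 7*(Y*sqrt(Y)) = 7*Y**(3/2))
L(E) = 0 (L(E) = 0 + 0 = 0)
(L(-13) + o(-6))*(-f(20, 34)) = (0 + 7*(-6)**(3/2))*(-I*sqrt(5)) = (0 + 7*(-6*I*sqrt(6)))*(-I*sqrt(5)) = (0 - 42*I*sqrt(6))*(-I*sqrt(5)) = (-42*I*sqrt(6))*(-I*sqrt(5)) = -42*sqrt(30)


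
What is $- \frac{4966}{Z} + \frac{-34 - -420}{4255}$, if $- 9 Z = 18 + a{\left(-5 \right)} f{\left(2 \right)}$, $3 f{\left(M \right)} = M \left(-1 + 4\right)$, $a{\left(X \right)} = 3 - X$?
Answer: $\frac{95093047}{72335} \approx 1314.6$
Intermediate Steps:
$f{\left(M \right)} = M$ ($f{\left(M \right)} = \frac{M \left(-1 + 4\right)}{3} = \frac{M 3}{3} = \frac{3 M}{3} = M$)
$Z = - \frac{34}{9}$ ($Z = - \frac{18 + \left(3 - -5\right) 2}{9} = - \frac{18 + \left(3 + 5\right) 2}{9} = - \frac{18 + 8 \cdot 2}{9} = - \frac{18 + 16}{9} = \left(- \frac{1}{9}\right) 34 = - \frac{34}{9} \approx -3.7778$)
$- \frac{4966}{Z} + \frac{-34 - -420}{4255} = - \frac{4966}{- \frac{34}{9}} + \frac{-34 - -420}{4255} = \left(-4966\right) \left(- \frac{9}{34}\right) + \left(-34 + 420\right) \frac{1}{4255} = \frac{22347}{17} + 386 \cdot \frac{1}{4255} = \frac{22347}{17} + \frac{386}{4255} = \frac{95093047}{72335}$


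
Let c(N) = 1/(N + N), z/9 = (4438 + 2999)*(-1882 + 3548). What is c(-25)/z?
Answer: -1/5575518900 ≈ -1.7936e-10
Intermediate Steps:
z = 111510378 (z = 9*((4438 + 2999)*(-1882 + 3548)) = 9*(7437*1666) = 9*12390042 = 111510378)
c(N) = 1/(2*N)
c(-25)/z = ((½)/(-25))/111510378 = ((½)*(-1/25))*(1/111510378) = -1/50*1/111510378 = -1/5575518900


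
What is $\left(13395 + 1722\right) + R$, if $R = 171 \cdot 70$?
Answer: $27087$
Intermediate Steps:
$R = 11970$
$\left(13395 + 1722\right) + R = \left(13395 + 1722\right) + 11970 = 15117 + 11970 = 27087$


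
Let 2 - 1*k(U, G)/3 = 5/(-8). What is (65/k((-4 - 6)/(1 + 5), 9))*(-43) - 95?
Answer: -28345/63 ≈ -449.92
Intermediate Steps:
k(U, G) = 63/8 (k(U, G) = 6 - 15/(-8) = 6 - 15*(-1)/8 = 6 - 3*(-5/8) = 6 + 15/8 = 63/8)
(65/k((-4 - 6)/(1 + 5), 9))*(-43) - 95 = (65/(63/8))*(-43) - 95 = (65*(8/63))*(-43) - 95 = (520/63)*(-43) - 95 = -22360/63 - 95 = -28345/63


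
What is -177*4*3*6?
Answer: -12744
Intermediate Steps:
-177*4*3*6 = -2124*6 = -177*72 = -12744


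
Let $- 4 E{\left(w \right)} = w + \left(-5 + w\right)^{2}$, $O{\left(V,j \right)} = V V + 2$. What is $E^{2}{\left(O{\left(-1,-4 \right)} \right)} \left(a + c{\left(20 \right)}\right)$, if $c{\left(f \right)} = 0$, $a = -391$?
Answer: $- \frac{19159}{16} \approx -1197.4$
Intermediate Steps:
$O{\left(V,j \right)} = 2 + V^{2}$ ($O{\left(V,j \right)} = V^{2} + 2 = 2 + V^{2}$)
$E{\left(w \right)} = - \frac{w}{4} - \frac{\left(-5 + w\right)^{2}}{4}$ ($E{\left(w \right)} = - \frac{w + \left(-5 + w\right)^{2}}{4} = - \frac{w}{4} - \frac{\left(-5 + w\right)^{2}}{4}$)
$E^{2}{\left(O{\left(-1,-4 \right)} \right)} \left(a + c{\left(20 \right)}\right) = \left(- \frac{2 + \left(-1\right)^{2}}{4} - \frac{\left(-5 + \left(2 + \left(-1\right)^{2}\right)\right)^{2}}{4}\right)^{2} \left(-391 + 0\right) = \left(- \frac{2 + 1}{4} - \frac{\left(-5 + \left(2 + 1\right)\right)^{2}}{4}\right)^{2} \left(-391\right) = \left(\left(- \frac{1}{4}\right) 3 - \frac{\left(-5 + 3\right)^{2}}{4}\right)^{2} \left(-391\right) = \left(- \frac{3}{4} - \frac{\left(-2\right)^{2}}{4}\right)^{2} \left(-391\right) = \left(- \frac{3}{4} - 1\right)^{2} \left(-391\right) = \left(- \frac{7}{4}\right)^{2} \left(-391\right) = \frac{49}{16} \left(-391\right) = - \frac{19159}{16}$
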